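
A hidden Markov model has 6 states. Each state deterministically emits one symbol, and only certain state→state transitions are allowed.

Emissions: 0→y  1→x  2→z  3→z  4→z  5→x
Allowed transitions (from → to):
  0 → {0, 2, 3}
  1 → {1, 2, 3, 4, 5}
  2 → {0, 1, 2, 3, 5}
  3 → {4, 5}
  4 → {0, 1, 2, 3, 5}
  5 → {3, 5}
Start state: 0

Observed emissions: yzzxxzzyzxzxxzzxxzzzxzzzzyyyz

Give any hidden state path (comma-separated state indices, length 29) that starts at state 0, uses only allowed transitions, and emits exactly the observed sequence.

  pos 0: y in {0}, choose 0; start
  pos 1: z in {2,3,4}, choose 3; 0->3 ok
  pos 2: z in {2,3,4}, choose 4; 3->4 ok
  pos 3: x in {1,5}, choose 1; 4->1 ok
  pos 4: x in {1,5}, choose 5; 1->5 ok
  pos 5: z in {2,3,4}, choose 3; 5->3 ok
  pos 6: z in {2,3,4}, choose 4; 3->4 ok
  pos 7: y in {0}, choose 0; 4->0 ok
  pos 8: z in {2,3,4}, choose 2; 0->2 ok
  pos 9: x in {1,5}, choose 5; 2->5 ok
  pos 10: z in {2,3,4}, choose 3; 5->3 ok
  pos 11: x in {1,5}, choose 5; 3->5 ok
  pos 12: x in {1,5}, choose 5; 5->5 ok
  pos 13: z in {2,3,4}, choose 3; 5->3 ok
  pos 14: z in {2,3,4}, choose 4; 3->4 ok
  pos 15: x in {1,5}, choose 1; 4->1 ok
  pos 16: x in {1,5}, choose 1; 1->1 ok
  pos 17: z in {2,3,4}, choose 3; 1->3 ok
  pos 18: z in {2,3,4}, choose 4; 3->4 ok
  pos 19: z in {2,3,4}, choose 3; 4->3 ok
  pos 20: x in {1,5}, choose 5; 3->5 ok
  pos 21: z in {2,3,4}, choose 3; 5->3 ok
  pos 22: z in {2,3,4}, choose 4; 3->4 ok
  pos 23: z in {2,3,4}, choose 3; 4->3 ok
  pos 24: z in {2,3,4}, choose 4; 3->4 ok
  pos 25: y in {0}, choose 0; 4->0 ok
  pos 26: y in {0}, choose 0; 0->0 ok
  pos 27: y in {0}, choose 0; 0->0 ok
  pos 28: z in {2,3,4}, choose 3; 0->3 ok

0,3,4,1,5,3,4,0,2,5,3,5,5,3,4,1,1,3,4,3,5,3,4,3,4,0,0,0,3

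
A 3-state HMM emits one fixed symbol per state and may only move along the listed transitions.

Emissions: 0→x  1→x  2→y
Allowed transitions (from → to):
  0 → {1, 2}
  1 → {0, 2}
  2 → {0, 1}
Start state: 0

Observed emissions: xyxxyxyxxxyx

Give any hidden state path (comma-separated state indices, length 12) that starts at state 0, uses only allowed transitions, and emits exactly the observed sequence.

0,2,0,1,2,0,2,0,1,0,2,1

  pos 0: x in {0,1}, choose 0; start
  pos 1: y in {2}, choose 2; 0->2 ok
  pos 2: x in {0,1}, choose 0; 2->0 ok
  pos 3: x in {0,1}, choose 1; 0->1 ok
  pos 4: y in {2}, choose 2; 1->2 ok
  pos 5: x in {0,1}, choose 0; 2->0 ok
  pos 6: y in {2}, choose 2; 0->2 ok
  pos 7: x in {0,1}, choose 0; 2->0 ok
  pos 8: x in {0,1}, choose 1; 0->1 ok
  pos 9: x in {0,1}, choose 0; 1->0 ok
  pos 10: y in {2}, choose 2; 0->2 ok
  pos 11: x in {0,1}, choose 1; 2->1 ok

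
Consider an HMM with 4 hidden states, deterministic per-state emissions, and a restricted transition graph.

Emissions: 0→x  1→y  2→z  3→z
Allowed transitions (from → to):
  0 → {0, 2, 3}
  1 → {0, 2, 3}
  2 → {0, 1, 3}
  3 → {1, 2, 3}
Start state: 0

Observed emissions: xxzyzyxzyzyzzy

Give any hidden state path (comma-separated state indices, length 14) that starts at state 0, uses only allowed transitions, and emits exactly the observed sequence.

0,0,2,1,2,1,0,3,1,2,1,3,2,1

  pos 0: x in {0}, choose 0; start
  pos 1: x in {0}, choose 0; 0->0 ok
  pos 2: z in {2,3}, choose 2; 0->2 ok
  pos 3: y in {1}, choose 1; 2->1 ok
  pos 4: z in {2,3}, choose 2; 1->2 ok
  pos 5: y in {1}, choose 1; 2->1 ok
  pos 6: x in {0}, choose 0; 1->0 ok
  pos 7: z in {2,3}, choose 3; 0->3 ok
  pos 8: y in {1}, choose 1; 3->1 ok
  pos 9: z in {2,3}, choose 2; 1->2 ok
  pos 10: y in {1}, choose 1; 2->1 ok
  pos 11: z in {2,3}, choose 3; 1->3 ok
  pos 12: z in {2,3}, choose 2; 3->2 ok
  pos 13: y in {1}, choose 1; 2->1 ok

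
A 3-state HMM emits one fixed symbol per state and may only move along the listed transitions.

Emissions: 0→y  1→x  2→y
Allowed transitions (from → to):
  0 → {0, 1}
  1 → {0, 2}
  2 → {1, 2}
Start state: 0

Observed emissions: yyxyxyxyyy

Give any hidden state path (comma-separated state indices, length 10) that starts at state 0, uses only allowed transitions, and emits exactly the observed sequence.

0,0,1,2,1,0,1,2,2,2

  pos 0: y in {0,2}, choose 0; start
  pos 1: y in {0,2}, choose 0; 0->0 ok
  pos 2: x in {1}, choose 1; 0->1 ok
  pos 3: y in {0,2}, choose 2; 1->2 ok
  pos 4: x in {1}, choose 1; 2->1 ok
  pos 5: y in {0,2}, choose 0; 1->0 ok
  pos 6: x in {1}, choose 1; 0->1 ok
  pos 7: y in {0,2}, choose 2; 1->2 ok
  pos 8: y in {0,2}, choose 2; 2->2 ok
  pos 9: y in {0,2}, choose 2; 2->2 ok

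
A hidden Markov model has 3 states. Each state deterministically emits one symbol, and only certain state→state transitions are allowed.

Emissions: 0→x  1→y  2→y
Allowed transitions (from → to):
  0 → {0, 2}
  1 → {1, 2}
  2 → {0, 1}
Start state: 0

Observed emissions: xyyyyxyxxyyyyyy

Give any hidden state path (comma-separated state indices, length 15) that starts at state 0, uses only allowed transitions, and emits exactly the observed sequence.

  0: obs=x cand={0} pick 0 [start]
  1: obs=y cand={1,2} pick 2 [0->2 ok]
  2: obs=y cand={1,2} pick 1 [2->1 ok]
  3: obs=y cand={1,2} pick 1 [1->1 ok]
  4: obs=y cand={1,2} pick 2 [1->2 ok]
  5: obs=x cand={0} pick 0 [2->0 ok]
  6: obs=y cand={1,2} pick 2 [0->2 ok]
  7: obs=x cand={0} pick 0 [2->0 ok]
  8: obs=x cand={0} pick 0 [0->0 ok]
  9: obs=y cand={1,2} pick 2 [0->2 ok]
  10: obs=y cand={1,2} pick 1 [2->1 ok]
  11: obs=y cand={1,2} pick 1 [1->1 ok]
  12: obs=y cand={1,2} pick 1 [1->1 ok]
  13: obs=y cand={1,2} pick 1 [1->1 ok]
  14: obs=y cand={1,2} pick 2 [1->2 ok]

0,2,1,1,2,0,2,0,0,2,1,1,1,1,2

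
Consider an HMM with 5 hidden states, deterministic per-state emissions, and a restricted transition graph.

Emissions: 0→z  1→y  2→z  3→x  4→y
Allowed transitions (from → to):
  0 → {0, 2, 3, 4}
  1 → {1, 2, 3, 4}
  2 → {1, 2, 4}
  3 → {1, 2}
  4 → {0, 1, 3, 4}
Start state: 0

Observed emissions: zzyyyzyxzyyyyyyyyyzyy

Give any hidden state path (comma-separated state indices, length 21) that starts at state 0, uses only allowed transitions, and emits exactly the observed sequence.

  t0 'z' -> {0,2}, take 0 (start)
  t1 'z' -> {0,2}, take 2 (0->2 ok)
  t2 'y' -> {1,4}, take 1 (2->1 ok)
  t3 'y' -> {1,4}, take 1 (1->1 ok)
  t4 'y' -> {1,4}, take 4 (1->4 ok)
  t5 'z' -> {0,2}, take 0 (4->0 ok)
  t6 'y' -> {1,4}, take 4 (0->4 ok)
  t7 'x' -> {3}, take 3 (4->3 ok)
  t8 'z' -> {0,2}, take 2 (3->2 ok)
  t9 'y' -> {1,4}, take 4 (2->4 ok)
  t10 'y' -> {1,4}, take 4 (4->4 ok)
  t11 'y' -> {1,4}, take 1 (4->1 ok)
  t12 'y' -> {1,4}, take 1 (1->1 ok)
  t13 'y' -> {1,4}, take 4 (1->4 ok)
  t14 'y' -> {1,4}, take 4 (4->4 ok)
  t15 'y' -> {1,4}, take 1 (4->1 ok)
  t16 'y' -> {1,4}, take 1 (1->1 ok)
  t17 'y' -> {1,4}, take 4 (1->4 ok)
  t18 'z' -> {0,2}, take 0 (4->0 ok)
  t19 'y' -> {1,4}, take 4 (0->4 ok)
  t20 'y' -> {1,4}, take 1 (4->1 ok)

0,2,1,1,4,0,4,3,2,4,4,1,1,4,4,1,1,4,0,4,1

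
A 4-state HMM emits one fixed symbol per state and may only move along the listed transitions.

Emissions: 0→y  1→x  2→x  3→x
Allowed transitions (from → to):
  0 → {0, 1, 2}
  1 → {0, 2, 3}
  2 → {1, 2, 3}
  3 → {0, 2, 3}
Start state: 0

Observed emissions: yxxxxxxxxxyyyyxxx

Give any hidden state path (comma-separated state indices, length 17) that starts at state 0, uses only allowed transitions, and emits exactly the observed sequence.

  0: obs=y cand={0} pick 0 [start]
  1: obs=x cand={1,2,3} pick 2 [0->2 ok]
  2: obs=x cand={1,2,3} pick 1 [2->1 ok]
  3: obs=x cand={1,2,3} pick 2 [1->2 ok]
  4: obs=x cand={1,2,3} pick 3 [2->3 ok]
  5: obs=x cand={1,2,3} pick 2 [3->2 ok]
  6: obs=x cand={1,2,3} pick 2 [2->2 ok]
  7: obs=x cand={1,2,3} pick 1 [2->1 ok]
  8: obs=x cand={1,2,3} pick 2 [1->2 ok]
  9: obs=x cand={1,2,3} pick 1 [2->1 ok]
  10: obs=y cand={0} pick 0 [1->0 ok]
  11: obs=y cand={0} pick 0 [0->0 ok]
  12: obs=y cand={0} pick 0 [0->0 ok]
  13: obs=y cand={0} pick 0 [0->0 ok]
  14: obs=x cand={1,2,3} pick 1 [0->1 ok]
  15: obs=x cand={1,2,3} pick 2 [1->2 ok]
  16: obs=x cand={1,2,3} pick 1 [2->1 ok]

0,2,1,2,3,2,2,1,2,1,0,0,0,0,1,2,1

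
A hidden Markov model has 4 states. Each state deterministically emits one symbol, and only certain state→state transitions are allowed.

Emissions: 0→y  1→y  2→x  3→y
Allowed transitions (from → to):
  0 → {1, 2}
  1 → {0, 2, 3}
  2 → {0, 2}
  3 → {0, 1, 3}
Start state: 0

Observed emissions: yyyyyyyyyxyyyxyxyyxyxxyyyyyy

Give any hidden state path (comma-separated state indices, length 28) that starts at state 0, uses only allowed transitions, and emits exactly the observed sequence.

  t0 'y' -> {0,1,3}, take 0 (start)
  t1 'y' -> {0,1,3}, take 1 (0->1 ok)
  t2 'y' -> {0,1,3}, take 3 (1->3 ok)
  t3 'y' -> {0,1,3}, take 3 (3->3 ok)
  t4 'y' -> {0,1,3}, take 3 (3->3 ok)
  t5 'y' -> {0,1,3}, take 0 (3->0 ok)
  t6 'y' -> {0,1,3}, take 1 (0->1 ok)
  t7 'y' -> {0,1,3}, take 0 (1->0 ok)
  t8 'y' -> {0,1,3}, take 1 (0->1 ok)
  t9 'x' -> {2}, take 2 (1->2 ok)
  t10 'y' -> {0,1,3}, take 0 (2->0 ok)
  t11 'y' -> {0,1,3}, take 1 (0->1 ok)
  t12 'y' -> {0,1,3}, take 0 (1->0 ok)
  t13 'x' -> {2}, take 2 (0->2 ok)
  t14 'y' -> {0,1,3}, take 0 (2->0 ok)
  t15 'x' -> {2}, take 2 (0->2 ok)
  t16 'y' -> {0,1,3}, take 0 (2->0 ok)
  t17 'y' -> {0,1,3}, take 1 (0->1 ok)
  t18 'x' -> {2}, take 2 (1->2 ok)
  t19 'y' -> {0,1,3}, take 0 (2->0 ok)
  t20 'x' -> {2}, take 2 (0->2 ok)
  t21 'x' -> {2}, take 2 (2->2 ok)
  t22 'y' -> {0,1,3}, take 0 (2->0 ok)
  t23 'y' -> {0,1,3}, take 1 (0->1 ok)
  t24 'y' -> {0,1,3}, take 3 (1->3 ok)
  t25 'y' -> {0,1,3}, take 1 (3->1 ok)
  t26 'y' -> {0,1,3}, take 3 (1->3 ok)
  t27 'y' -> {0,1,3}, take 0 (3->0 ok)

0,1,3,3,3,0,1,0,1,2,0,1,0,2,0,2,0,1,2,0,2,2,0,1,3,1,3,0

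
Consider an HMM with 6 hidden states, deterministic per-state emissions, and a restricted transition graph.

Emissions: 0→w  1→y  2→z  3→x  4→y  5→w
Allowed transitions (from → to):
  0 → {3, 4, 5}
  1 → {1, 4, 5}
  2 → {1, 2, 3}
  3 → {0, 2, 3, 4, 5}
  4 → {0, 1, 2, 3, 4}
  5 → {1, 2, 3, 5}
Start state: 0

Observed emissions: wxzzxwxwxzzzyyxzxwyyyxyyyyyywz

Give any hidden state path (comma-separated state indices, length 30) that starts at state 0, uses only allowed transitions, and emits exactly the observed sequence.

  t0 'w' -> {0,5}, take 0 (start)
  t1 'x' -> {3}, take 3 (0->3 ok)
  t2 'z' -> {2}, take 2 (3->2 ok)
  t3 'z' -> {2}, take 2 (2->2 ok)
  t4 'x' -> {3}, take 3 (2->3 ok)
  t5 'w' -> {0,5}, take 0 (3->0 ok)
  t6 'x' -> {3}, take 3 (0->3 ok)
  t7 'w' -> {0,5}, take 5 (3->5 ok)
  t8 'x' -> {3}, take 3 (5->3 ok)
  t9 'z' -> {2}, take 2 (3->2 ok)
  t10 'z' -> {2}, take 2 (2->2 ok)
  t11 'z' -> {2}, take 2 (2->2 ok)
  t12 'y' -> {1,4}, take 1 (2->1 ok)
  t13 'y' -> {1,4}, take 4 (1->4 ok)
  t14 'x' -> {3}, take 3 (4->3 ok)
  t15 'z' -> {2}, take 2 (3->2 ok)
  t16 'x' -> {3}, take 3 (2->3 ok)
  t17 'w' -> {0,5}, take 0 (3->0 ok)
  t18 'y' -> {1,4}, take 4 (0->4 ok)
  t19 'y' -> {1,4}, take 4 (4->4 ok)
  t20 'y' -> {1,4}, take 4 (4->4 ok)
  t21 'x' -> {3}, take 3 (4->3 ok)
  t22 'y' -> {1,4}, take 4 (3->4 ok)
  t23 'y' -> {1,4}, take 1 (4->1 ok)
  t24 'y' -> {1,4}, take 1 (1->1 ok)
  t25 'y' -> {1,4}, take 4 (1->4 ok)
  t26 'y' -> {1,4}, take 1 (4->1 ok)
  t27 'y' -> {1,4}, take 1 (1->1 ok)
  t28 'w' -> {0,5}, take 5 (1->5 ok)
  t29 'z' -> {2}, take 2 (5->2 ok)

0,3,2,2,3,0,3,5,3,2,2,2,1,4,3,2,3,0,4,4,4,3,4,1,1,4,1,1,5,2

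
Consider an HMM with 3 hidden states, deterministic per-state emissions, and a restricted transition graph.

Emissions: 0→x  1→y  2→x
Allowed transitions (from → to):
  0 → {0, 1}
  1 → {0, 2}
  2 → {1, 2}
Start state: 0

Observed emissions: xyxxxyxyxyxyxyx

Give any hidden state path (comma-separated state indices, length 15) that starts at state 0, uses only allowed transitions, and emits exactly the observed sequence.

0,1,0,0,0,1,0,1,0,1,2,1,2,1,0

  t0 'x' -> {0,2}, take 0 (start)
  t1 'y' -> {1}, take 1 (0->1 ok)
  t2 'x' -> {0,2}, take 0 (1->0 ok)
  t3 'x' -> {0,2}, take 0 (0->0 ok)
  t4 'x' -> {0,2}, take 0 (0->0 ok)
  t5 'y' -> {1}, take 1 (0->1 ok)
  t6 'x' -> {0,2}, take 0 (1->0 ok)
  t7 'y' -> {1}, take 1 (0->1 ok)
  t8 'x' -> {0,2}, take 0 (1->0 ok)
  t9 'y' -> {1}, take 1 (0->1 ok)
  t10 'x' -> {0,2}, take 2 (1->2 ok)
  t11 'y' -> {1}, take 1 (2->1 ok)
  t12 'x' -> {0,2}, take 2 (1->2 ok)
  t13 'y' -> {1}, take 1 (2->1 ok)
  t14 'x' -> {0,2}, take 0 (1->0 ok)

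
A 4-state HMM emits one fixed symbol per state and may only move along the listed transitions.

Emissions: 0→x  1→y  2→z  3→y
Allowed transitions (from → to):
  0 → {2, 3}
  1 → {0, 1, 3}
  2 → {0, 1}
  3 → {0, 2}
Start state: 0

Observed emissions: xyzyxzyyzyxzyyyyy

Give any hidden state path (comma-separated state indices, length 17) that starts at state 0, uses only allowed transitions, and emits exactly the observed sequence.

0,3,2,1,0,2,1,3,2,1,0,2,1,1,1,1,1

  [0] x  {0}  => 0  start
  [1] y  {1,3}  => 3  0->3 ok
  [2] z  {2}  => 2  3->2 ok
  [3] y  {1,3}  => 1  2->1 ok
  [4] x  {0}  => 0  1->0 ok
  [5] z  {2}  => 2  0->2 ok
  [6] y  {1,3}  => 1  2->1 ok
  [7] y  {1,3}  => 3  1->3 ok
  [8] z  {2}  => 2  3->2 ok
  [9] y  {1,3}  => 1  2->1 ok
  [10] x  {0}  => 0  1->0 ok
  [11] z  {2}  => 2  0->2 ok
  [12] y  {1,3}  => 1  2->1 ok
  [13] y  {1,3}  => 1  1->1 ok
  [14] y  {1,3}  => 1  1->1 ok
  [15] y  {1,3}  => 1  1->1 ok
  [16] y  {1,3}  => 1  1->1 ok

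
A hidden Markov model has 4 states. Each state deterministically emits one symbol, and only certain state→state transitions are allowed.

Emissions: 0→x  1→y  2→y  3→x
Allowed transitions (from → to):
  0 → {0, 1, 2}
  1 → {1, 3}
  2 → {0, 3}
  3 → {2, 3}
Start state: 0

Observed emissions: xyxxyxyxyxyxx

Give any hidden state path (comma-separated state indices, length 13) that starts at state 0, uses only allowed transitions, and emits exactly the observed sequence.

  [0] x  {0,3}  => 0  start
  [1] y  {1,2}  => 2  0->2 ok
  [2] x  {0,3}  => 0  2->0 ok
  [3] x  {0,3}  => 0  0->0 ok
  [4] y  {1,2}  => 1  0->1 ok
  [5] x  {0,3}  => 3  1->3 ok
  [6] y  {1,2}  => 2  3->2 ok
  [7] x  {0,3}  => 3  2->3 ok
  [8] y  {1,2}  => 2  3->2 ok
  [9] x  {0,3}  => 0  2->0 ok
  [10] y  {1,2}  => 1  0->1 ok
  [11] x  {0,3}  => 3  1->3 ok
  [12] x  {0,3}  => 3  3->3 ok

0,2,0,0,1,3,2,3,2,0,1,3,3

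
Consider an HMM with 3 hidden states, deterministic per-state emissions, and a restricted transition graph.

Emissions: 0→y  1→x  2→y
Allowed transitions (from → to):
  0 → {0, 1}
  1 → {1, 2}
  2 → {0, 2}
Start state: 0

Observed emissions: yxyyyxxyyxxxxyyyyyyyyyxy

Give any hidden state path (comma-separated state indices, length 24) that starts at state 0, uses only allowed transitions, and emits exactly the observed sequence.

  [0] y  {0,2}  => 0  start
  [1] x  {1}  => 1  0->1 ok
  [2] y  {0,2}  => 2  1->2 ok
  [3] y  {0,2}  => 0  2->0 ok
  [4] y  {0,2}  => 0  0->0 ok
  [5] x  {1}  => 1  0->1 ok
  [6] x  {1}  => 1  1->1 ok
  [7] y  {0,2}  => 2  1->2 ok
  [8] y  {0,2}  => 0  2->0 ok
  [9] x  {1}  => 1  0->1 ok
  [10] x  {1}  => 1  1->1 ok
  [11] x  {1}  => 1  1->1 ok
  [12] x  {1}  => 1  1->1 ok
  [13] y  {0,2}  => 2  1->2 ok
  [14] y  {0,2}  => 2  2->2 ok
  [15] y  {0,2}  => 2  2->2 ok
  [16] y  {0,2}  => 2  2->2 ok
  [17] y  {0,2}  => 2  2->2 ok
  [18] y  {0,2}  => 2  2->2 ok
  [19] y  {0,2}  => 2  2->2 ok
  [20] y  {0,2}  => 2  2->2 ok
  [21] y  {0,2}  => 0  2->0 ok
  [22] x  {1}  => 1  0->1 ok
  [23] y  {0,2}  => 2  1->2 ok

0,1,2,0,0,1,1,2,0,1,1,1,1,2,2,2,2,2,2,2,2,0,1,2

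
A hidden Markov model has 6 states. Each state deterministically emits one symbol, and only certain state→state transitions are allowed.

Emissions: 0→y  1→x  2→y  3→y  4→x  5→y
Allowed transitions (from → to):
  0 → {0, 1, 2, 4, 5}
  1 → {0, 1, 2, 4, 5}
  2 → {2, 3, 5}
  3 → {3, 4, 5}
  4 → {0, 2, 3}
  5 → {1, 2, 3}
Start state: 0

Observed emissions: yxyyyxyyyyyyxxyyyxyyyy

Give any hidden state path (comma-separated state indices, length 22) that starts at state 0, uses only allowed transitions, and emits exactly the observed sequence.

0,4,0,2,3,4,0,2,5,2,2,5,1,1,2,5,3,4,2,2,5,2

  [0] y  {0,2,3,5}  => 0  start
  [1] x  {1,4}  => 4  0->4 ok
  [2] y  {0,2,3,5}  => 0  4->0 ok
  [3] y  {0,2,3,5}  => 2  0->2 ok
  [4] y  {0,2,3,5}  => 3  2->3 ok
  [5] x  {1,4}  => 4  3->4 ok
  [6] y  {0,2,3,5}  => 0  4->0 ok
  [7] y  {0,2,3,5}  => 2  0->2 ok
  [8] y  {0,2,3,5}  => 5  2->5 ok
  [9] y  {0,2,3,5}  => 2  5->2 ok
  [10] y  {0,2,3,5}  => 2  2->2 ok
  [11] y  {0,2,3,5}  => 5  2->5 ok
  [12] x  {1,4}  => 1  5->1 ok
  [13] x  {1,4}  => 1  1->1 ok
  [14] y  {0,2,3,5}  => 2  1->2 ok
  [15] y  {0,2,3,5}  => 5  2->5 ok
  [16] y  {0,2,3,5}  => 3  5->3 ok
  [17] x  {1,4}  => 4  3->4 ok
  [18] y  {0,2,3,5}  => 2  4->2 ok
  [19] y  {0,2,3,5}  => 2  2->2 ok
  [20] y  {0,2,3,5}  => 5  2->5 ok
  [21] y  {0,2,3,5}  => 2  5->2 ok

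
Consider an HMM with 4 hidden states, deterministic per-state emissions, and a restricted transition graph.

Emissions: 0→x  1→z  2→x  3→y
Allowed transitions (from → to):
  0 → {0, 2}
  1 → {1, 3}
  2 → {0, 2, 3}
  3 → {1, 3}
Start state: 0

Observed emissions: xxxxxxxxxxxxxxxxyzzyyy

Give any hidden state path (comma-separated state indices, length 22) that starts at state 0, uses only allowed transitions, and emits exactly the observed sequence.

  0: obs=x cand={0,2} pick 0 [start]
  1: obs=x cand={0,2} pick 0 [0->0 ok]
  2: obs=x cand={0,2} pick 2 [0->2 ok]
  3: obs=x cand={0,2} pick 0 [2->0 ok]
  4: obs=x cand={0,2} pick 2 [0->2 ok]
  5: obs=x cand={0,2} pick 0 [2->0 ok]
  6: obs=x cand={0,2} pick 2 [0->2 ok]
  7: obs=x cand={0,2} pick 2 [2->2 ok]
  8: obs=x cand={0,2} pick 2 [2->2 ok]
  9: obs=x cand={0,2} pick 0 [2->0 ok]
  10: obs=x cand={0,2} pick 0 [0->0 ok]
  11: obs=x cand={0,2} pick 2 [0->2 ok]
  12: obs=x cand={0,2} pick 0 [2->0 ok]
  13: obs=x cand={0,2} pick 0 [0->0 ok]
  14: obs=x cand={0,2} pick 0 [0->0 ok]
  15: obs=x cand={0,2} pick 2 [0->2 ok]
  16: obs=y cand={3} pick 3 [2->3 ok]
  17: obs=z cand={1} pick 1 [3->1 ok]
  18: obs=z cand={1} pick 1 [1->1 ok]
  19: obs=y cand={3} pick 3 [1->3 ok]
  20: obs=y cand={3} pick 3 [3->3 ok]
  21: obs=y cand={3} pick 3 [3->3 ok]

0,0,2,0,2,0,2,2,2,0,0,2,0,0,0,2,3,1,1,3,3,3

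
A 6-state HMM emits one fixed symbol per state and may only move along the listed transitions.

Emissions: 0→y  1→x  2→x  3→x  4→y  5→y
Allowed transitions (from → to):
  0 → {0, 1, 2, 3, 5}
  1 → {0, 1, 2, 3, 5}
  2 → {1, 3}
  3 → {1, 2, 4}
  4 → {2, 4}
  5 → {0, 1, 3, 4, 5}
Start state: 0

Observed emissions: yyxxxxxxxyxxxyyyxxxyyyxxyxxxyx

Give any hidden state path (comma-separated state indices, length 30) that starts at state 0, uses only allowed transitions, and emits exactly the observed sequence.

0,5,3,2,1,3,2,3,1,5,3,2,1,5,5,5,1,2,3,4,4,4,2,3,4,2,1,3,4,2

  0: obs=y cand={0,4,5} pick 0 [start]
  1: obs=y cand={0,4,5} pick 5 [0->5 ok]
  2: obs=x cand={1,2,3} pick 3 [5->3 ok]
  3: obs=x cand={1,2,3} pick 2 [3->2 ok]
  4: obs=x cand={1,2,3} pick 1 [2->1 ok]
  5: obs=x cand={1,2,3} pick 3 [1->3 ok]
  6: obs=x cand={1,2,3} pick 2 [3->2 ok]
  7: obs=x cand={1,2,3} pick 3 [2->3 ok]
  8: obs=x cand={1,2,3} pick 1 [3->1 ok]
  9: obs=y cand={0,4,5} pick 5 [1->5 ok]
  10: obs=x cand={1,2,3} pick 3 [5->3 ok]
  11: obs=x cand={1,2,3} pick 2 [3->2 ok]
  12: obs=x cand={1,2,3} pick 1 [2->1 ok]
  13: obs=y cand={0,4,5} pick 5 [1->5 ok]
  14: obs=y cand={0,4,5} pick 5 [5->5 ok]
  15: obs=y cand={0,4,5} pick 5 [5->5 ok]
  16: obs=x cand={1,2,3} pick 1 [5->1 ok]
  17: obs=x cand={1,2,3} pick 2 [1->2 ok]
  18: obs=x cand={1,2,3} pick 3 [2->3 ok]
  19: obs=y cand={0,4,5} pick 4 [3->4 ok]
  20: obs=y cand={0,4,5} pick 4 [4->4 ok]
  21: obs=y cand={0,4,5} pick 4 [4->4 ok]
  22: obs=x cand={1,2,3} pick 2 [4->2 ok]
  23: obs=x cand={1,2,3} pick 3 [2->3 ok]
  24: obs=y cand={0,4,5} pick 4 [3->4 ok]
  25: obs=x cand={1,2,3} pick 2 [4->2 ok]
  26: obs=x cand={1,2,3} pick 1 [2->1 ok]
  27: obs=x cand={1,2,3} pick 3 [1->3 ok]
  28: obs=y cand={0,4,5} pick 4 [3->4 ok]
  29: obs=x cand={1,2,3} pick 2 [4->2 ok]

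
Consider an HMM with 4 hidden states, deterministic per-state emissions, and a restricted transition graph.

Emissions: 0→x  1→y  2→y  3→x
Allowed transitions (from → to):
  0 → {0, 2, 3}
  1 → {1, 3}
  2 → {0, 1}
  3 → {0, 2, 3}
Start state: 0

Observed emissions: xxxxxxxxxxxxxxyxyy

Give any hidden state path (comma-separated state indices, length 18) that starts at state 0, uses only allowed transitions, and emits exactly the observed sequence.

  [0] x  {0,3}  => 0  start
  [1] x  {0,3}  => 0  0->0 ok
  [2] x  {0,3}  => 3  0->3 ok
  [3] x  {0,3}  => 3  3->3 ok
  [4] x  {0,3}  => 3  3->3 ok
  [5] x  {0,3}  => 3  3->3 ok
  [6] x  {0,3}  => 3  3->3 ok
  [7] x  {0,3}  => 3  3->3 ok
  [8] x  {0,3}  => 0  3->0 ok
  [9] x  {0,3}  => 0  0->0 ok
  [10] x  {0,3}  => 0  0->0 ok
  [11] x  {0,3}  => 3  0->3 ok
  [12] x  {0,3}  => 3  3->3 ok
  [13] x  {0,3}  => 3  3->3 ok
  [14] y  {1,2}  => 2  3->2 ok
  [15] x  {0,3}  => 0  2->0 ok
  [16] y  {1,2}  => 2  0->2 ok
  [17] y  {1,2}  => 1  2->1 ok

0,0,3,3,3,3,3,3,0,0,0,3,3,3,2,0,2,1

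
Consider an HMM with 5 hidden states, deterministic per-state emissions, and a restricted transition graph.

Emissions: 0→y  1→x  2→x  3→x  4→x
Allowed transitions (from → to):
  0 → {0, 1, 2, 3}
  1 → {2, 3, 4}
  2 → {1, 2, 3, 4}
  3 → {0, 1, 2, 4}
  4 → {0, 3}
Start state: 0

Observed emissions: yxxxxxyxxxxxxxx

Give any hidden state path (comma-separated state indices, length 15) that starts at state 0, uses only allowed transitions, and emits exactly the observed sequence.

0,2,4,3,1,4,0,3,1,2,1,2,2,2,1

  t0 'y' -> {0}, take 0 (start)
  t1 'x' -> {1,2,3,4}, take 2 (0->2 ok)
  t2 'x' -> {1,2,3,4}, take 4 (2->4 ok)
  t3 'x' -> {1,2,3,4}, take 3 (4->3 ok)
  t4 'x' -> {1,2,3,4}, take 1 (3->1 ok)
  t5 'x' -> {1,2,3,4}, take 4 (1->4 ok)
  t6 'y' -> {0}, take 0 (4->0 ok)
  t7 'x' -> {1,2,3,4}, take 3 (0->3 ok)
  t8 'x' -> {1,2,3,4}, take 1 (3->1 ok)
  t9 'x' -> {1,2,3,4}, take 2 (1->2 ok)
  t10 'x' -> {1,2,3,4}, take 1 (2->1 ok)
  t11 'x' -> {1,2,3,4}, take 2 (1->2 ok)
  t12 'x' -> {1,2,3,4}, take 2 (2->2 ok)
  t13 'x' -> {1,2,3,4}, take 2 (2->2 ok)
  t14 'x' -> {1,2,3,4}, take 1 (2->1 ok)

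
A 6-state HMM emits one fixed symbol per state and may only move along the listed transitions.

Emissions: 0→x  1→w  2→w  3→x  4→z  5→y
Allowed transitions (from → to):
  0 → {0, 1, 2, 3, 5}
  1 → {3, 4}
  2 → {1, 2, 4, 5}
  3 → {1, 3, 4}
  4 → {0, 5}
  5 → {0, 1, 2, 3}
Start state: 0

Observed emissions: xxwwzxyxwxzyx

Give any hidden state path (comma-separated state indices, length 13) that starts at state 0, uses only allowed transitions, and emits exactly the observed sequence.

  [0] x  {0,3}  => 0  start
  [1] x  {0,3}  => 0  0->0 ok
  [2] w  {1,2}  => 2  0->2 ok
  [3] w  {1,2}  => 2  2->2 ok
  [4] z  {4}  => 4  2->4 ok
  [5] x  {0,3}  => 0  4->0 ok
  [6] y  {5}  => 5  0->5 ok
  [7] x  {0,3}  => 3  5->3 ok
  [8] w  {1,2}  => 1  3->1 ok
  [9] x  {0,3}  => 3  1->3 ok
  [10] z  {4}  => 4  3->4 ok
  [11] y  {5}  => 5  4->5 ok
  [12] x  {0,3}  => 0  5->0 ok

0,0,2,2,4,0,5,3,1,3,4,5,0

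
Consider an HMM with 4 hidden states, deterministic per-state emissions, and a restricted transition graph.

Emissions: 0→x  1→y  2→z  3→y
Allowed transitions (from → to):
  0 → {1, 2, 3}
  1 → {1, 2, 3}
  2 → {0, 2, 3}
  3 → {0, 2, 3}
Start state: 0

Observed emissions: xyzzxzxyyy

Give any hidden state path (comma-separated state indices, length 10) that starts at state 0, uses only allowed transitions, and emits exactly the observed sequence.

  [0] x  {0}  => 0  start
  [1] y  {1,3}  => 3  0->3 ok
  [2] z  {2}  => 2  3->2 ok
  [3] z  {2}  => 2  2->2 ok
  [4] x  {0}  => 0  2->0 ok
  [5] z  {2}  => 2  0->2 ok
  [6] x  {0}  => 0  2->0 ok
  [7] y  {1,3}  => 1  0->1 ok
  [8] y  {1,3}  => 1  1->1 ok
  [9] y  {1,3}  => 3  1->3 ok

0,3,2,2,0,2,0,1,1,3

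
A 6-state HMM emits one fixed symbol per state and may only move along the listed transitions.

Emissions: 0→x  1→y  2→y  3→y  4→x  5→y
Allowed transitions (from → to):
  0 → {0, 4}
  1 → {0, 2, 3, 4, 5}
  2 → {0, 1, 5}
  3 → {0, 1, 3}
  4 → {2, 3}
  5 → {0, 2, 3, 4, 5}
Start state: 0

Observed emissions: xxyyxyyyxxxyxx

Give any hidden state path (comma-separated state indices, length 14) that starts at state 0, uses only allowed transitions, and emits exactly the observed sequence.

  pos 0: x in {0,4}, choose 0; start
  pos 1: x in {0,4}, choose 4; 0->4 ok
  pos 2: y in {1,2,3,5}, choose 2; 4->2 ok
  pos 3: y in {1,2,3,5}, choose 5; 2->5 ok
  pos 4: x in {0,4}, choose 4; 5->4 ok
  pos 5: y in {1,2,3,5}, choose 3; 4->3 ok
  pos 6: y in {1,2,3,5}, choose 1; 3->1 ok
  pos 7: y in {1,2,3,5}, choose 5; 1->5 ok
  pos 8: x in {0,4}, choose 0; 5->0 ok
  pos 9: x in {0,4}, choose 0; 0->0 ok
  pos 10: x in {0,4}, choose 4; 0->4 ok
  pos 11: y in {1,2,3,5}, choose 2; 4->2 ok
  pos 12: x in {0,4}, choose 0; 2->0 ok
  pos 13: x in {0,4}, choose 0; 0->0 ok

0,4,2,5,4,3,1,5,0,0,4,2,0,0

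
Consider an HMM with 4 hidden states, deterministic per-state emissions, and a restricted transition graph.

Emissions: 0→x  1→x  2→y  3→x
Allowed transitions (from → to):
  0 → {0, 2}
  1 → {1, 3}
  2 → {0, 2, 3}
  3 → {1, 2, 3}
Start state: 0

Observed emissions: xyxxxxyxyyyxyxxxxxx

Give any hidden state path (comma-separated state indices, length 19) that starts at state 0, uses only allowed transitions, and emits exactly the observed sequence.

  pos 0: x in {0,1,3}, choose 0; start
  pos 1: y in {2}, choose 2; 0->2 ok
  pos 2: x in {0,1,3}, choose 3; 2->3 ok
  pos 3: x in {0,1,3}, choose 1; 3->1 ok
  pos 4: x in {0,1,3}, choose 1; 1->1 ok
  pos 5: x in {0,1,3}, choose 3; 1->3 ok
  pos 6: y in {2}, choose 2; 3->2 ok
  pos 7: x in {0,1,3}, choose 0; 2->0 ok
  pos 8: y in {2}, choose 2; 0->2 ok
  pos 9: y in {2}, choose 2; 2->2 ok
  pos 10: y in {2}, choose 2; 2->2 ok
  pos 11: x in {0,1,3}, choose 0; 2->0 ok
  pos 12: y in {2}, choose 2; 0->2 ok
  pos 13: x in {0,1,3}, choose 0; 2->0 ok
  pos 14: x in {0,1,3}, choose 0; 0->0 ok
  pos 15: x in {0,1,3}, choose 0; 0->0 ok
  pos 16: x in {0,1,3}, choose 0; 0->0 ok
  pos 17: x in {0,1,3}, choose 0; 0->0 ok
  pos 18: x in {0,1,3}, choose 0; 0->0 ok

0,2,3,1,1,3,2,0,2,2,2,0,2,0,0,0,0,0,0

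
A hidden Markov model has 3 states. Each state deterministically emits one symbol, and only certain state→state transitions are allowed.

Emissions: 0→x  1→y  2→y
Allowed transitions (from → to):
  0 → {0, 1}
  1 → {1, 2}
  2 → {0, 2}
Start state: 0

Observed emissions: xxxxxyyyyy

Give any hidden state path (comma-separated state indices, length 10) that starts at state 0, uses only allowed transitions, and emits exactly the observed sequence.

  0: obs=x cand={0} pick 0 [start]
  1: obs=x cand={0} pick 0 [0->0 ok]
  2: obs=x cand={0} pick 0 [0->0 ok]
  3: obs=x cand={0} pick 0 [0->0 ok]
  4: obs=x cand={0} pick 0 [0->0 ok]
  5: obs=y cand={1,2} pick 1 [0->1 ok]
  6: obs=y cand={1,2} pick 1 [1->1 ok]
  7: obs=y cand={1,2} pick 1 [1->1 ok]
  8: obs=y cand={1,2} pick 2 [1->2 ok]
  9: obs=y cand={1,2} pick 2 [2->2 ok]

0,0,0,0,0,1,1,1,2,2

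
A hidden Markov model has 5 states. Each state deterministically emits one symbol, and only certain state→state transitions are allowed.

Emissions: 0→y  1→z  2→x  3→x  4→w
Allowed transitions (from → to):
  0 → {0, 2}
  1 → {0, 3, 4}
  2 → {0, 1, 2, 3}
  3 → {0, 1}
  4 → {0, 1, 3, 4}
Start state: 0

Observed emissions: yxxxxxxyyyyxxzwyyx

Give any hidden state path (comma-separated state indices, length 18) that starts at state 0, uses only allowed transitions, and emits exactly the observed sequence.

0,2,2,2,2,2,2,0,0,0,0,2,3,1,4,0,0,2

  pos 0: y in {0}, choose 0; start
  pos 1: x in {2,3}, choose 2; 0->2 ok
  pos 2: x in {2,3}, choose 2; 2->2 ok
  pos 3: x in {2,3}, choose 2; 2->2 ok
  pos 4: x in {2,3}, choose 2; 2->2 ok
  pos 5: x in {2,3}, choose 2; 2->2 ok
  pos 6: x in {2,3}, choose 2; 2->2 ok
  pos 7: y in {0}, choose 0; 2->0 ok
  pos 8: y in {0}, choose 0; 0->0 ok
  pos 9: y in {0}, choose 0; 0->0 ok
  pos 10: y in {0}, choose 0; 0->0 ok
  pos 11: x in {2,3}, choose 2; 0->2 ok
  pos 12: x in {2,3}, choose 3; 2->3 ok
  pos 13: z in {1}, choose 1; 3->1 ok
  pos 14: w in {4}, choose 4; 1->4 ok
  pos 15: y in {0}, choose 0; 4->0 ok
  pos 16: y in {0}, choose 0; 0->0 ok
  pos 17: x in {2,3}, choose 2; 0->2 ok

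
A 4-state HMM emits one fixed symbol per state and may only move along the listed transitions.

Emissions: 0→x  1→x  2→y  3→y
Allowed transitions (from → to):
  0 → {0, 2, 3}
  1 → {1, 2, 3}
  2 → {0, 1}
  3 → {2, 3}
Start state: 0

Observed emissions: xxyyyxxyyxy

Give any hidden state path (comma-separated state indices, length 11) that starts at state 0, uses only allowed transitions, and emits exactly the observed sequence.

0,0,3,3,2,1,1,3,2,0,3

  pos 0: x in {0,1}, choose 0; start
  pos 1: x in {0,1}, choose 0; 0->0 ok
  pos 2: y in {2,3}, choose 3; 0->3 ok
  pos 3: y in {2,3}, choose 3; 3->3 ok
  pos 4: y in {2,3}, choose 2; 3->2 ok
  pos 5: x in {0,1}, choose 1; 2->1 ok
  pos 6: x in {0,1}, choose 1; 1->1 ok
  pos 7: y in {2,3}, choose 3; 1->3 ok
  pos 8: y in {2,3}, choose 2; 3->2 ok
  pos 9: x in {0,1}, choose 0; 2->0 ok
  pos 10: y in {2,3}, choose 3; 0->3 ok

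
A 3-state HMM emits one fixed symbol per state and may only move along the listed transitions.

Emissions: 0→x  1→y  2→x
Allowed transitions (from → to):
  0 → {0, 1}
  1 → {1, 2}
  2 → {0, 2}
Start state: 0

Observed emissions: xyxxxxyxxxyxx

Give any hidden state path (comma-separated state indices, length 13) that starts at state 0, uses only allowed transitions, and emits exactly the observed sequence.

  [0] x  {0,2}  => 0  start
  [1] y  {1}  => 1  0->1 ok
  [2] x  {0,2}  => 2  1->2 ok
  [3] x  {0,2}  => 2  2->2 ok
  [4] x  {0,2}  => 2  2->2 ok
  [5] x  {0,2}  => 0  2->0 ok
  [6] y  {1}  => 1  0->1 ok
  [7] x  {0,2}  => 2  1->2 ok
  [8] x  {0,2}  => 0  2->0 ok
  [9] x  {0,2}  => 0  0->0 ok
  [10] y  {1}  => 1  0->1 ok
  [11] x  {0,2}  => 2  1->2 ok
  [12] x  {0,2}  => 2  2->2 ok

0,1,2,2,2,0,1,2,0,0,1,2,2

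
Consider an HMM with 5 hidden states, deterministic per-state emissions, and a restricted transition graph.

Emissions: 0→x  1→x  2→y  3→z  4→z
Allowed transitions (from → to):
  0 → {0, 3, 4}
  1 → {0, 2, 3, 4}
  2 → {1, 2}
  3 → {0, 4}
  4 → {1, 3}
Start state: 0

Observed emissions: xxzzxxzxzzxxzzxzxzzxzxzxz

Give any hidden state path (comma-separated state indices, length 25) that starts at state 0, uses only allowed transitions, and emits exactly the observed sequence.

  pos 0: x in {0,1}, choose 0; start
  pos 1: x in {0,1}, choose 0; 0->0 ok
  pos 2: z in {3,4}, choose 3; 0->3 ok
  pos 3: z in {3,4}, choose 4; 3->4 ok
  pos 4: x in {0,1}, choose 1; 4->1 ok
  pos 5: x in {0,1}, choose 0; 1->0 ok
  pos 6: z in {3,4}, choose 4; 0->4 ok
  pos 7: x in {0,1}, choose 1; 4->1 ok
  pos 8: z in {3,4}, choose 3; 1->3 ok
  pos 9: z in {3,4}, choose 4; 3->4 ok
  pos 10: x in {0,1}, choose 1; 4->1 ok
  pos 11: x in {0,1}, choose 0; 1->0 ok
  pos 12: z in {3,4}, choose 3; 0->3 ok
  pos 13: z in {3,4}, choose 4; 3->4 ok
  pos 14: x in {0,1}, choose 1; 4->1 ok
  pos 15: z in {3,4}, choose 4; 1->4 ok
  pos 16: x in {0,1}, choose 1; 4->1 ok
  pos 17: z in {3,4}, choose 4; 1->4 ok
  pos 18: z in {3,4}, choose 3; 4->3 ok
  pos 19: x in {0,1}, choose 0; 3->0 ok
  pos 20: z in {3,4}, choose 4; 0->4 ok
  pos 21: x in {0,1}, choose 1; 4->1 ok
  pos 22: z in {3,4}, choose 4; 1->4 ok
  pos 23: x in {0,1}, choose 1; 4->1 ok
  pos 24: z in {3,4}, choose 4; 1->4 ok

0,0,3,4,1,0,4,1,3,4,1,0,3,4,1,4,1,4,3,0,4,1,4,1,4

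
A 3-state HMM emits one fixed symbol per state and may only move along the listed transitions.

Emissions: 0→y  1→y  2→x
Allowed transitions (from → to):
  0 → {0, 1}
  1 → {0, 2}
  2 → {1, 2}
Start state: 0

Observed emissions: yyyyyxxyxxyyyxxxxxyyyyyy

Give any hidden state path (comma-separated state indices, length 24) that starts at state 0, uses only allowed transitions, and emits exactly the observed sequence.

0,0,0,0,1,2,2,1,2,2,1,0,1,2,2,2,2,2,1,0,1,0,0,0

  0: obs=y cand={0,1} pick 0 [start]
  1: obs=y cand={0,1} pick 0 [0->0 ok]
  2: obs=y cand={0,1} pick 0 [0->0 ok]
  3: obs=y cand={0,1} pick 0 [0->0 ok]
  4: obs=y cand={0,1} pick 1 [0->1 ok]
  5: obs=x cand={2} pick 2 [1->2 ok]
  6: obs=x cand={2} pick 2 [2->2 ok]
  7: obs=y cand={0,1} pick 1 [2->1 ok]
  8: obs=x cand={2} pick 2 [1->2 ok]
  9: obs=x cand={2} pick 2 [2->2 ok]
  10: obs=y cand={0,1} pick 1 [2->1 ok]
  11: obs=y cand={0,1} pick 0 [1->0 ok]
  12: obs=y cand={0,1} pick 1 [0->1 ok]
  13: obs=x cand={2} pick 2 [1->2 ok]
  14: obs=x cand={2} pick 2 [2->2 ok]
  15: obs=x cand={2} pick 2 [2->2 ok]
  16: obs=x cand={2} pick 2 [2->2 ok]
  17: obs=x cand={2} pick 2 [2->2 ok]
  18: obs=y cand={0,1} pick 1 [2->1 ok]
  19: obs=y cand={0,1} pick 0 [1->0 ok]
  20: obs=y cand={0,1} pick 1 [0->1 ok]
  21: obs=y cand={0,1} pick 0 [1->0 ok]
  22: obs=y cand={0,1} pick 0 [0->0 ok]
  23: obs=y cand={0,1} pick 0 [0->0 ok]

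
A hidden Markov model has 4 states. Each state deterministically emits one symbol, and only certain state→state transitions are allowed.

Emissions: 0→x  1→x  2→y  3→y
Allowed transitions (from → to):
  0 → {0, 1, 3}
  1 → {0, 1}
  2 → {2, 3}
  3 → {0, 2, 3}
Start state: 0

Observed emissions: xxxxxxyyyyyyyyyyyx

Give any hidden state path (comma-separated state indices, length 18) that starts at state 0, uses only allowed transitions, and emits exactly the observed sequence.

0,0,1,0,0,0,3,2,2,2,2,3,3,2,2,3,3,0

  t0 'x' -> {0,1}, take 0 (start)
  t1 'x' -> {0,1}, take 0 (0->0 ok)
  t2 'x' -> {0,1}, take 1 (0->1 ok)
  t3 'x' -> {0,1}, take 0 (1->0 ok)
  t4 'x' -> {0,1}, take 0 (0->0 ok)
  t5 'x' -> {0,1}, take 0 (0->0 ok)
  t6 'y' -> {2,3}, take 3 (0->3 ok)
  t7 'y' -> {2,3}, take 2 (3->2 ok)
  t8 'y' -> {2,3}, take 2 (2->2 ok)
  t9 'y' -> {2,3}, take 2 (2->2 ok)
  t10 'y' -> {2,3}, take 2 (2->2 ok)
  t11 'y' -> {2,3}, take 3 (2->3 ok)
  t12 'y' -> {2,3}, take 3 (3->3 ok)
  t13 'y' -> {2,3}, take 2 (3->2 ok)
  t14 'y' -> {2,3}, take 2 (2->2 ok)
  t15 'y' -> {2,3}, take 3 (2->3 ok)
  t16 'y' -> {2,3}, take 3 (3->3 ok)
  t17 'x' -> {0,1}, take 0 (3->0 ok)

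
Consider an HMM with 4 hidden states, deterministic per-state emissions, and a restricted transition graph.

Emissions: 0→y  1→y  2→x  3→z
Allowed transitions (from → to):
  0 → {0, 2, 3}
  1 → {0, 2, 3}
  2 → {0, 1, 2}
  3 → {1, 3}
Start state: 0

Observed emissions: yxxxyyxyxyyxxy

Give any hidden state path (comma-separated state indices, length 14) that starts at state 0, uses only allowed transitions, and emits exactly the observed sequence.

  pos 0: y in {0,1}, choose 0; start
  pos 1: x in {2}, choose 2; 0->2 ok
  pos 2: x in {2}, choose 2; 2->2 ok
  pos 3: x in {2}, choose 2; 2->2 ok
  pos 4: y in {0,1}, choose 0; 2->0 ok
  pos 5: y in {0,1}, choose 0; 0->0 ok
  pos 6: x in {2}, choose 2; 0->2 ok
  pos 7: y in {0,1}, choose 1; 2->1 ok
  pos 8: x in {2}, choose 2; 1->2 ok
  pos 9: y in {0,1}, choose 0; 2->0 ok
  pos 10: y in {0,1}, choose 0; 0->0 ok
  pos 11: x in {2}, choose 2; 0->2 ok
  pos 12: x in {2}, choose 2; 2->2 ok
  pos 13: y in {0,1}, choose 0; 2->0 ok

0,2,2,2,0,0,2,1,2,0,0,2,2,0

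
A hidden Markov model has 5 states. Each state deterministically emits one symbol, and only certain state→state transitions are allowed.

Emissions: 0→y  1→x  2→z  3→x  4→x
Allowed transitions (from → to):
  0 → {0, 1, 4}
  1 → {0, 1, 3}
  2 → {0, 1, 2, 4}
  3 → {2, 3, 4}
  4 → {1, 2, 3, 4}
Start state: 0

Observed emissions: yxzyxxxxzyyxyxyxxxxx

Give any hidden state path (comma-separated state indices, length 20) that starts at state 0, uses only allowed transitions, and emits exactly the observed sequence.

0,4,2,0,4,4,1,3,2,0,0,1,0,1,0,1,1,3,4,3

  pos 0: y in {0}, choose 0; start
  pos 1: x in {1,3,4}, choose 4; 0->4 ok
  pos 2: z in {2}, choose 2; 4->2 ok
  pos 3: y in {0}, choose 0; 2->0 ok
  pos 4: x in {1,3,4}, choose 4; 0->4 ok
  pos 5: x in {1,3,4}, choose 4; 4->4 ok
  pos 6: x in {1,3,4}, choose 1; 4->1 ok
  pos 7: x in {1,3,4}, choose 3; 1->3 ok
  pos 8: z in {2}, choose 2; 3->2 ok
  pos 9: y in {0}, choose 0; 2->0 ok
  pos 10: y in {0}, choose 0; 0->0 ok
  pos 11: x in {1,3,4}, choose 1; 0->1 ok
  pos 12: y in {0}, choose 0; 1->0 ok
  pos 13: x in {1,3,4}, choose 1; 0->1 ok
  pos 14: y in {0}, choose 0; 1->0 ok
  pos 15: x in {1,3,4}, choose 1; 0->1 ok
  pos 16: x in {1,3,4}, choose 1; 1->1 ok
  pos 17: x in {1,3,4}, choose 3; 1->3 ok
  pos 18: x in {1,3,4}, choose 4; 3->4 ok
  pos 19: x in {1,3,4}, choose 3; 4->3 ok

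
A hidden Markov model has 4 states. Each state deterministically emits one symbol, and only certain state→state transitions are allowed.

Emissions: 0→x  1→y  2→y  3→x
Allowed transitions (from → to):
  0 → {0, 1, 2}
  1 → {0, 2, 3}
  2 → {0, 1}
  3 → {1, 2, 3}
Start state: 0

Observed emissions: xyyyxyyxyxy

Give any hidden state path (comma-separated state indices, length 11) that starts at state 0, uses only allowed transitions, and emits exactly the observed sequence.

  [0] x  {0,3}  => 0  start
  [1] y  {1,2}  => 1  0->1 ok
  [2] y  {1,2}  => 2  1->2 ok
  [3] y  {1,2}  => 1  2->1 ok
  [4] x  {0,3}  => 3  1->3 ok
  [5] y  {1,2}  => 1  3->1 ok
  [6] y  {1,2}  => 2  1->2 ok
  [7] x  {0,3}  => 0  2->0 ok
  [8] y  {1,2}  => 1  0->1 ok
  [9] x  {0,3}  => 0  1->0 ok
  [10] y  {1,2}  => 2  0->2 ok

0,1,2,1,3,1,2,0,1,0,2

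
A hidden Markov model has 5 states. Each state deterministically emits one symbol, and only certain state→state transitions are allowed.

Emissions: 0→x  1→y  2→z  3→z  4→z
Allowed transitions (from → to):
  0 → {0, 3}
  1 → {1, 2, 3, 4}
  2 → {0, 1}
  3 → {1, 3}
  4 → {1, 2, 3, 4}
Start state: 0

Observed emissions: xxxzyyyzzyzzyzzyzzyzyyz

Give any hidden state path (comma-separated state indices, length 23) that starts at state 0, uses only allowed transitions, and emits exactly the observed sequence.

  pos 0: x in {0}, choose 0; start
  pos 1: x in {0}, choose 0; 0->0 ok
  pos 2: x in {0}, choose 0; 0->0 ok
  pos 3: z in {2,3,4}, choose 3; 0->3 ok
  pos 4: y in {1}, choose 1; 3->1 ok
  pos 5: y in {1}, choose 1; 1->1 ok
  pos 6: y in {1}, choose 1; 1->1 ok
  pos 7: z in {2,3,4}, choose 3; 1->3 ok
  pos 8: z in {2,3,4}, choose 3; 3->3 ok
  pos 9: y in {1}, choose 1; 3->1 ok
  pos 10: z in {2,3,4}, choose 4; 1->4 ok
  pos 11: z in {2,3,4}, choose 3; 4->3 ok
  pos 12: y in {1}, choose 1; 3->1 ok
  pos 13: z in {2,3,4}, choose 4; 1->4 ok
  pos 14: z in {2,3,4}, choose 2; 4->2 ok
  pos 15: y in {1}, choose 1; 2->1 ok
  pos 16: z in {2,3,4}, choose 4; 1->4 ok
  pos 17: z in {2,3,4}, choose 2; 4->2 ok
  pos 18: y in {1}, choose 1; 2->1 ok
  pos 19: z in {2,3,4}, choose 3; 1->3 ok
  pos 20: y in {1}, choose 1; 3->1 ok
  pos 21: y in {1}, choose 1; 1->1 ok
  pos 22: z in {2,3,4}, choose 3; 1->3 ok

0,0,0,3,1,1,1,3,3,1,4,3,1,4,2,1,4,2,1,3,1,1,3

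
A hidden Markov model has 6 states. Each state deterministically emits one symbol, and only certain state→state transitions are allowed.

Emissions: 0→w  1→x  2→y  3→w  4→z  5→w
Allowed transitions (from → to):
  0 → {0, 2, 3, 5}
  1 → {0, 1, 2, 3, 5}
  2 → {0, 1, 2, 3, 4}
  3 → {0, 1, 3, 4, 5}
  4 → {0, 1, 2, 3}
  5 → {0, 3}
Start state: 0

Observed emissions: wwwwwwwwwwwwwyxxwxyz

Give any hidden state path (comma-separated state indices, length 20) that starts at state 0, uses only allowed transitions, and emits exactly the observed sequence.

0,3,3,3,5,0,5,3,5,0,0,3,0,2,1,1,3,1,2,4

  0: obs=w cand={0,3,5} pick 0 [start]
  1: obs=w cand={0,3,5} pick 3 [0->3 ok]
  2: obs=w cand={0,3,5} pick 3 [3->3 ok]
  3: obs=w cand={0,3,5} pick 3 [3->3 ok]
  4: obs=w cand={0,3,5} pick 5 [3->5 ok]
  5: obs=w cand={0,3,5} pick 0 [5->0 ok]
  6: obs=w cand={0,3,5} pick 5 [0->5 ok]
  7: obs=w cand={0,3,5} pick 3 [5->3 ok]
  8: obs=w cand={0,3,5} pick 5 [3->5 ok]
  9: obs=w cand={0,3,5} pick 0 [5->0 ok]
  10: obs=w cand={0,3,5} pick 0 [0->0 ok]
  11: obs=w cand={0,3,5} pick 3 [0->3 ok]
  12: obs=w cand={0,3,5} pick 0 [3->0 ok]
  13: obs=y cand={2} pick 2 [0->2 ok]
  14: obs=x cand={1} pick 1 [2->1 ok]
  15: obs=x cand={1} pick 1 [1->1 ok]
  16: obs=w cand={0,3,5} pick 3 [1->3 ok]
  17: obs=x cand={1} pick 1 [3->1 ok]
  18: obs=y cand={2} pick 2 [1->2 ok]
  19: obs=z cand={4} pick 4 [2->4 ok]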